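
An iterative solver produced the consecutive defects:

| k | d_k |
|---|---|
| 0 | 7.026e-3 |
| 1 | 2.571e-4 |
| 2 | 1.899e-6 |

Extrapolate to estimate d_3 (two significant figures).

1.3e-9

First estimate the order: p ≈ ln(d_2/d_1) / ln(d_1/d_0) = ln(1.899e-6/2.571e-4)/ln(2.571e-4/7.026e-3) = ln(0.00738623)/ln(0.0365927) ≈ 1.4838.
Then d_3 ≈ d_2·(d_2/d_1)^p = 1.899e-6·(0.00738623)^1.4838 = 1.899e-6·0.000687331 ≈ 1.305e-09.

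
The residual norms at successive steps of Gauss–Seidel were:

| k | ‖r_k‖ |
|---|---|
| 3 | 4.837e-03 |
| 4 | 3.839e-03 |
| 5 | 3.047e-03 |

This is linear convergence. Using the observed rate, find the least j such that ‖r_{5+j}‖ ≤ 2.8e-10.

Rate ρ ≈ ‖r_5‖/‖r_4‖ = 3.047e-03/3.839e-03 = 0.7937.
After j more steps, ‖r_{5+j}‖ ≈ 3.047e-03·ρ^j; need ρ^j ≤ 2.8e-10/3.047e-03 = 9.18937e-08.
j ≥ ln(9.18937e-08)/ln(0.7937) = -16.2026/-0.23105 = 70.126.
So 71 more iterations are needed.

71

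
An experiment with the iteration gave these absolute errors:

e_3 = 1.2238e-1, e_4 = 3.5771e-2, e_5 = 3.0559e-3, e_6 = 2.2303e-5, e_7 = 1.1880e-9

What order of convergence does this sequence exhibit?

2

Consecutive ratios: e_7/e_6 = 1.1880e-9/2.2303e-5 = 5.32664e-05, e_6/e_5 = 2.2303e-5/3.0559e-3 = 0.00729834.
p ≈ ln(5.32664e-05)/ln(0.00729834) = -9.8402/-4.9201 ≈ 2.00.
So the convergence is quadratic (order 2).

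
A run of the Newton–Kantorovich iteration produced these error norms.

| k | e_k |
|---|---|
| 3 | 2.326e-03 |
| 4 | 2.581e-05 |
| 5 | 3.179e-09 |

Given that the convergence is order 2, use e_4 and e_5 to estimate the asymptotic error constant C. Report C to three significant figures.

4.77

C ≈ e_5 / e_4^2
  = 3.179e-09 / (2.581e-05)^2
  = 3.179e-09 / 6.66156e-10 ≈ 4.7722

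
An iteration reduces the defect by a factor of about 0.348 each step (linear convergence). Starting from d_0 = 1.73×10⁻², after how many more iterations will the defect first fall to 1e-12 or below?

23

After k steps, d_k ≈ 1.73×10⁻²·0.348^k.
Need 0.348^k ≤ 1e-12/1.73×10⁻² = 5.78035e-11.
k ≥ ln(5.78035e-11)/ln(0.348) = -23.5740/-1.05555 = 22.333.
Smallest integer k = 23.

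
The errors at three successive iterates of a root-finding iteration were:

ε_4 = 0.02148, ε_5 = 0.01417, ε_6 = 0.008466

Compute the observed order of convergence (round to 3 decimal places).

p ≈ ln(ε_6/ε_5) / ln(ε_5/ε_4)
  = ln(0.008466/0.01417) / ln(0.01417/0.02148)
  = ln(0.597459) / ln(0.659683)
  = -0.515070 / -0.415996 ≈ 1.238161

1.238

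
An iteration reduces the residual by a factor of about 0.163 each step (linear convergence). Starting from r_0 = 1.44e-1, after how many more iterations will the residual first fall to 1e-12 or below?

After k steps, r_k ≈ 1.44e-1·0.163^k.
Need 0.163^k ≤ 1e-12/1.44e-1 = 6.94444e-12.
k ≥ ln(6.94444e-12)/ln(0.163) = -25.6931/-1.81401 = 14.164.
Smallest integer k = 15.

15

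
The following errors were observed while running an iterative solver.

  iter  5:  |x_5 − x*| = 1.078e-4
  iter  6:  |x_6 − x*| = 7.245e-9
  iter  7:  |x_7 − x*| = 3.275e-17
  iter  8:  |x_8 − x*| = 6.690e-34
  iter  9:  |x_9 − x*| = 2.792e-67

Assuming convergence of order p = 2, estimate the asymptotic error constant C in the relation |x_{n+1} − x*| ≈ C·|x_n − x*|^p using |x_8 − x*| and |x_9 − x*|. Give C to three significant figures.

C ≈ |x_9 − x*| / |x_8 − x*|^2
  = 2.792e-67 / (6.690e-34)^2
  = 2.792e-67 / 4.47561e-67 ≈ 0.62383

0.624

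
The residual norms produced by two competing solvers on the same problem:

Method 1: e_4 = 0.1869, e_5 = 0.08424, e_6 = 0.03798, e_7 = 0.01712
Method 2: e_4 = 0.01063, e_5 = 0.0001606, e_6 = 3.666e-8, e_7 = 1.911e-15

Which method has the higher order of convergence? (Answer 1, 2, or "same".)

2

Method 1: p ≈ ln(0.01712/0.03798)/ln(0.03798/0.08424) ≈ 1.00.
Method 2: p ≈ ln(1.911e-15/3.666e-8)/ln(3.666e-8/0.0001606) ≈ 2.00.
Method 2 has the higher order (≈2.0 vs ≈1.0).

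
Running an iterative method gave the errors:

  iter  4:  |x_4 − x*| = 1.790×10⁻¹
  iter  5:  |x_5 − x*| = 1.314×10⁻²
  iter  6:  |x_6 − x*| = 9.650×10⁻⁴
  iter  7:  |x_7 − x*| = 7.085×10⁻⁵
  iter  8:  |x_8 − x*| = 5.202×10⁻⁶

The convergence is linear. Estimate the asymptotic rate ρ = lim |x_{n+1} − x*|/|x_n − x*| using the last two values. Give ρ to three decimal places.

ρ ≈ |x_8 − x*|/|x_7 − x*| = 5.202×10⁻⁶/7.085×10⁻⁵ = 0.07342

0.073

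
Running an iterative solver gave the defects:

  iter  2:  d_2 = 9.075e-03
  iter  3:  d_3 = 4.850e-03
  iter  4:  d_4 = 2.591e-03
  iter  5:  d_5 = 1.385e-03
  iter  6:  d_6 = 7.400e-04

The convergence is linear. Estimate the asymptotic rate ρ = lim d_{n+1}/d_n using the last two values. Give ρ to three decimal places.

0.534

ρ ≈ d_6/d_5 = 7.400e-04/1.385e-03 = 0.53430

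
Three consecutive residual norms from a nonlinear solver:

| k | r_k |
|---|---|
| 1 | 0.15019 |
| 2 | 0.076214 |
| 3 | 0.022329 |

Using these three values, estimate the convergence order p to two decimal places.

1.81

p ≈ ln(r_3/r_2) / ln(r_2/r_1)
  = ln(0.022329/0.076214) / ln(0.076214/0.15019)
  = ln(0.292978) / ln(0.507451)
  = -1.22766 / -0.67836 ≈ 1.80975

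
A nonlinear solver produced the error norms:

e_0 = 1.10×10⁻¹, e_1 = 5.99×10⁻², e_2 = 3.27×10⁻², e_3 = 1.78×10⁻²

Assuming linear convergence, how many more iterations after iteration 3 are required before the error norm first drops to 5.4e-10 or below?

Rate ρ ≈ e_3/e_2 = 1.78×10⁻²/3.27×10⁻² = 0.5443.
After j more steps, e_{3+j} ≈ 1.78×10⁻²·ρ^j; need ρ^j ≤ 5.4e-10/1.78×10⁻² = 3.03371e-08.
j ≥ ln(3.03371e-08)/ln(0.5443) = -17.3109/-0.60825 = 28.460.
So 29 more iterations are needed.

29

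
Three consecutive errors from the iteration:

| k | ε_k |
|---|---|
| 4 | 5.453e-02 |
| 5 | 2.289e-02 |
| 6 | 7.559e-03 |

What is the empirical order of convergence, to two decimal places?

1.28

p ≈ ln(ε_6/ε_5) / ln(ε_5/ε_4)
  = ln(7.559e-03/2.289e-02) / ln(2.289e-02/5.453e-02)
  = ln(0.330232) / ln(0.419769)
  = -1.10796 / -0.86805 ≈ 1.27638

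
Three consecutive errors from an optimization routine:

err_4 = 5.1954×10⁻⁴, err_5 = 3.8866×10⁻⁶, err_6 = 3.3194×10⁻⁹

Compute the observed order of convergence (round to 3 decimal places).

1.443

p ≈ ln(err_6/err_5) / ln(err_5/err_4)
  = ln(3.3194×10⁻⁹/3.8866×10⁻⁶) / ln(3.8866×10⁻⁶/5.1954×10⁻⁴)
  = ln(0.000854063) / ln(0.00748085)
  = -7.065506 / -4.895409 ≈ 1.443292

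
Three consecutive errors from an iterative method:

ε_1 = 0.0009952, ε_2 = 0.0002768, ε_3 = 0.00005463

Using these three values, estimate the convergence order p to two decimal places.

1.27

p ≈ ln(ε_3/ε_2) / ln(ε_2/ε_1)
  = ln(0.00005463/0.0002768) / ln(0.0002768/0.0009952)
  = ln(0.197363) / ln(0.278135)
  = -1.62271 / -1.27965 ≈ 1.26809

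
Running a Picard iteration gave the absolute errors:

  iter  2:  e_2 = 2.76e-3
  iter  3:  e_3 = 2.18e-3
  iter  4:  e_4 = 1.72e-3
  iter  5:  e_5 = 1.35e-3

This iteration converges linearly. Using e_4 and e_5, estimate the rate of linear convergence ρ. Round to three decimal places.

ρ ≈ e_5/e_4 = 1.35e-3/1.72e-3 = 0.78488

0.785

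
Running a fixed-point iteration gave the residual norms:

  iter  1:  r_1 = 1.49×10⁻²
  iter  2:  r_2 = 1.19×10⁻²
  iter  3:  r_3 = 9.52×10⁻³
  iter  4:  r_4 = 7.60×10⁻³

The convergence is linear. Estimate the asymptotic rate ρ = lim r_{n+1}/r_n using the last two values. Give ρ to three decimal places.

ρ ≈ r_4/r_3 = 7.60×10⁻³/9.52×10⁻³ = 0.79832

0.798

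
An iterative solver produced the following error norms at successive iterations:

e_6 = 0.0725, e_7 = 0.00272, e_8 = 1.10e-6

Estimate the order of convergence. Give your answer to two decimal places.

p ≈ ln(e_8/e_7) / ln(e_7/e_6)
  = ln(1.10e-6/0.00272) / ln(0.00272/0.0725)
  = ln(0.000404412) / ln(0.0375172)
  = -7.81308 / -3.28296 ≈ 2.37989

2.38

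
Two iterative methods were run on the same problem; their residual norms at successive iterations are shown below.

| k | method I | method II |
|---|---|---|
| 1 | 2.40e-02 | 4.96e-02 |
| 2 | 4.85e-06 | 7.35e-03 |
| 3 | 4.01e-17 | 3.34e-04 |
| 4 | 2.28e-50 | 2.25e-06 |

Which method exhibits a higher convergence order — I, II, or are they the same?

I

Method I: p ≈ ln(2.28e-50/4.01e-17)/ln(4.01e-17/4.85e-06) ≈ 3.00.
Method II: p ≈ ln(2.25e-06/3.34e-04)/ln(3.34e-04/7.35e-03) ≈ 1.62.
Method I has the higher order (≈3.0 vs ≈1.6).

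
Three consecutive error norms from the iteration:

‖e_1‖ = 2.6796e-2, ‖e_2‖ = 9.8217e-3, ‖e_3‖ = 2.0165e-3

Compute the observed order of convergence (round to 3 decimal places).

p ≈ ln(‖e_3‖/‖e_2‖) / ln(‖e_2‖/‖e_1‖)
  = ln(2.0165e-3/9.8217e-3) / ln(9.8217e-3/2.6796e-2)
  = ln(0.205311) / ln(0.366536)
  = -1.583229 / -1.003659 ≈ 1.577457

1.577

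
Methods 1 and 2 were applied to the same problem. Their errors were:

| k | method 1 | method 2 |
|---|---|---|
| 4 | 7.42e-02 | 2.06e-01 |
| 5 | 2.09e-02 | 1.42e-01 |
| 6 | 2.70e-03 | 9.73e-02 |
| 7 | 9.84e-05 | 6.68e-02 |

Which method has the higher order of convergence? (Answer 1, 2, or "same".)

Method 1: p ≈ ln(9.84e-05/2.70e-03)/ln(2.70e-03/2.09e-02) ≈ 1.62.
Method 2: p ≈ ln(6.68e-02/9.73e-02)/ln(9.73e-02/1.42e-01) ≈ 0.99.
Method 1 has the higher order (≈1.6 vs ≈1.0).

1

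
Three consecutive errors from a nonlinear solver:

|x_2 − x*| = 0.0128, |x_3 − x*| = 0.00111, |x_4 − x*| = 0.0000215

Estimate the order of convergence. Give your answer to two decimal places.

p ≈ ln(|x_4 − x*|/|x_3 − x*|) / ln(|x_3 − x*|/|x_2 − x*|)
  = ln(0.0000215/0.00111) / ln(0.00111/0.0128)
  = ln(0.0193694) / ln(0.0867187)
  = -3.94406 / -2.44509 ≈ 1.61305

1.61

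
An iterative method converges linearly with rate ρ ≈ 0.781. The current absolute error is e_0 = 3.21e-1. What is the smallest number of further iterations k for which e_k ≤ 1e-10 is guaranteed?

89

After k steps, e_k ≈ 3.21e-1·0.781^k.
Need 0.781^k ≤ 1e-10/3.21e-1 = 3.11526e-10.
k ≥ ln(3.11526e-10)/ln(0.781) = -21.8895/-0.24718 = 88.557.
Smallest integer k = 89.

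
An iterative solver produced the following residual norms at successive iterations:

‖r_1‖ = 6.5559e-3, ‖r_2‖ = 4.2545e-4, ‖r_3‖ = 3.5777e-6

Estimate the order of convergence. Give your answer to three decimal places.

p ≈ ln(‖r_3‖/‖r_2‖) / ln(‖r_2‖/‖r_1‖)
  = ln(3.5777e-6/4.2545e-4) / ln(4.2545e-4/6.5559e-3)
  = ln(0.00840921) / ln(0.0648957)
  = -4.778428 / -2.734974 ≈ 1.747157

1.747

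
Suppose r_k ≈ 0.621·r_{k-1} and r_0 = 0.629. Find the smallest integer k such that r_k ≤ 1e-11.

53

After k steps, r_k ≈ 0.629·0.621^k.
Need 0.621^k ≤ 1e-11/0.629 = 1.58983e-11.
k ≥ ln(1.58983e-11)/ln(0.621) = -24.8648/-0.47642 = 52.191.
Smallest integer k = 53.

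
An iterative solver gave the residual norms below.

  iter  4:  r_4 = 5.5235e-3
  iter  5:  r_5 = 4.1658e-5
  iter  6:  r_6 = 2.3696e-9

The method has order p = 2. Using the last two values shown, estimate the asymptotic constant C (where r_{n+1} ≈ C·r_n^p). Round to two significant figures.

C ≈ r_6 / r_5^2
  = 2.3696e-9 / (4.1658e-5)^2
  = 2.3696e-9 / 1.73539e-09 ≈ 1.3655

1.4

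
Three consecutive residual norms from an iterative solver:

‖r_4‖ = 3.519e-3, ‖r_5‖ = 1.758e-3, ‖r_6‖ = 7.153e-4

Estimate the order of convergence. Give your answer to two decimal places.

1.30

p ≈ ln(‖r_6‖/‖r_5‖) / ln(‖r_5‖/‖r_4‖)
  = ln(7.153e-4/1.758e-3) / ln(1.758e-3/3.519e-3)
  = ln(0.406883) / ln(0.499574)
  = -0.89923 / -0.69400 ≈ 1.29572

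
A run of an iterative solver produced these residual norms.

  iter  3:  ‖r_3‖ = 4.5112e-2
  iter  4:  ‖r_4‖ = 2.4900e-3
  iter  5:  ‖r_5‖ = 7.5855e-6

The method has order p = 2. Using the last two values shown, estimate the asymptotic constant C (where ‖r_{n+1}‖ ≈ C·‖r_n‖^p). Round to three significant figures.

1.22

C ≈ ‖r_5‖ / ‖r_4‖^2
  = 7.5855e-6 / (2.4900e-3)^2
  = 7.5855e-6 / 6.2001e-06 ≈ 1.2234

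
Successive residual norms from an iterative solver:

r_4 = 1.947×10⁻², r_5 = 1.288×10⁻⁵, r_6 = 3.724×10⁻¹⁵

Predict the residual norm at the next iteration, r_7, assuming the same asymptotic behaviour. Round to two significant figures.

9.0e-44

First estimate the order: p ≈ ln(r_6/r_5) / ln(r_5/r_4) = ln(3.724×10⁻¹⁵/1.288×10⁻⁵)/ln(1.288×10⁻⁵/1.947×10⁻²) = ln(2.8913e-10)/ln(0.000661531) ≈ 3.0002.
Then r_7 ≈ r_6·(r_6/r_5)^p = 3.724×10⁻¹⁵·(2.8913e-10)^3.0002 = 3.724×10⁻¹⁵·2.40642e-29 ≈ 8.962e-44.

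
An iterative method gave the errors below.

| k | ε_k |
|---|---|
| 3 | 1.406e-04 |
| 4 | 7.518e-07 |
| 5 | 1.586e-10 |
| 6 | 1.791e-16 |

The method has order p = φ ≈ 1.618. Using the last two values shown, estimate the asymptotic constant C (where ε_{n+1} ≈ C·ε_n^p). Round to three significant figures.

1.29

C ≈ ε_6 / ε_5^1.618
  = 1.791e-16 / (1.586e-10)^1.618
  = 1.791e-16 / 1.39345e-16 ≈ 1.2853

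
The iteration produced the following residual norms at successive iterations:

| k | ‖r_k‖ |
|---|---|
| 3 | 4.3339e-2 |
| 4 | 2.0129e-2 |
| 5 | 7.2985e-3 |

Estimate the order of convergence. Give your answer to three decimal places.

1.323

p ≈ ln(‖r_5‖/‖r_4‖) / ln(‖r_4‖/‖r_3‖)
  = ln(7.2985e-3/2.0129e-2) / ln(2.0129e-2/4.3339e-2)
  = ln(0.362586) / ln(0.464455)
  = -1.014494 / -0.766891 ≈ 1.322866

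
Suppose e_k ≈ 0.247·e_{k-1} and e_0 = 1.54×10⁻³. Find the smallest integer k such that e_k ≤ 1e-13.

After k steps, e_k ≈ 1.54×10⁻³·0.247^k.
Need 0.247^k ≤ 1e-13/1.54×10⁻³ = 6.49351e-11.
k ≥ ln(6.49351e-11)/ln(0.247) = -23.4576/-1.39837 = 16.775.
Smallest integer k = 17.

17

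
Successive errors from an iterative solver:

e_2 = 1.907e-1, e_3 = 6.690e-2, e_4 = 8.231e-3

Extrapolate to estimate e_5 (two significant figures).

First estimate the order: p ≈ ln(e_4/e_3) / ln(e_3/e_2) = ln(8.231e-3/6.690e-2)/ln(6.690e-2/1.907e-1) = ln(0.123034)/ln(0.350813) ≈ 2.0003.
Then e_5 ≈ e_4·(e_4/e_3)^p = 8.231e-3·(0.123034)^2.0003 = 8.231e-3·0.0151279 ≈ 0.0001245.

1.2e-4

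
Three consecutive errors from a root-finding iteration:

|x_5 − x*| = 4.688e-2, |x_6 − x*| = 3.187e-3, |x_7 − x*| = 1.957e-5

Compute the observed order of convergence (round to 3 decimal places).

1.894

p ≈ ln(|x_7 − x*|/|x_6 − x*|) / ln(|x_6 − x*|/|x_5 − x*|)
  = ln(1.957e-5/3.187e-3) / ln(3.187e-3/4.688e-2)
  = ln(0.00614057) / ln(0.0679821)
  = -5.092838 / -2.688511 ≈ 1.894297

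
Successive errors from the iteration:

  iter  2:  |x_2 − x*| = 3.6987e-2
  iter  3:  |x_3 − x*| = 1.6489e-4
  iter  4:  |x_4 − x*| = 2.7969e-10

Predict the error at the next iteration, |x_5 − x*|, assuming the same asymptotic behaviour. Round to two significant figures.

1.9e-24

First estimate the order: p ≈ ln(|x_4 − x*|/|x_3 − x*|) / ln(|x_3 − x*|/|x_2 − x*|) = ln(2.7969e-10/1.6489e-4)/ln(1.6489e-4/3.6987e-2) = ln(1.69622e-06)/ln(0.00445805) ≈ 2.4546.
Then |x_5 − x*| ≈ |x_4 − x*|·(|x_4 − x*|/|x_3 − x*|)^p = 2.7969e-10·(1.69622e-06)^2.4546 = 2.7969e-10·6.84994e-15 ≈ 1.916e-24.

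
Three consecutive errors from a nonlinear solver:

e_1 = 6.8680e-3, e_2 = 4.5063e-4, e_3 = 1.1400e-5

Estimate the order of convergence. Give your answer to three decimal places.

1.350

p ≈ ln(e_3/e_2) / ln(e_2/e_1)
  = ln(1.1400e-5/4.5063e-4) / ln(4.5063e-4/6.8680e-3)
  = ln(0.0252979) / ln(0.065613)
  = -3.677034 / -2.723981 ≈ 1.349875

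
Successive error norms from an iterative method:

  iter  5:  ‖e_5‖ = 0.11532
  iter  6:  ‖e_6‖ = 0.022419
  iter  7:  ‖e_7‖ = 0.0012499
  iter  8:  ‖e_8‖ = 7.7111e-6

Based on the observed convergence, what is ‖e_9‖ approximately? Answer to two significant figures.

9.8e-10

First estimate the order: p ≈ ln(‖e_8‖/‖e_7‖) / ln(‖e_7‖/‖e_6‖) = ln(7.7111e-6/0.0012499)/ln(0.0012499/0.022419) = ln(0.00616937)/ln(0.0557518) ≈ 1.7625.
Then ‖e_9‖ ≈ ‖e_8‖·(‖e_8‖/‖e_7‖)^p = 7.7111e-6·(0.00616937)^1.7625 = 7.7111e-6·0.000127438 ≈ 9.827e-10.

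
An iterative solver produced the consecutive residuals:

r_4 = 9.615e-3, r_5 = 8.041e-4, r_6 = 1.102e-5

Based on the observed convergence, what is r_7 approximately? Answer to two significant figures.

6.6e-9

First estimate the order: p ≈ ln(r_6/r_5) / ln(r_5/r_4) = ln(1.102e-5/8.041e-4)/ln(8.041e-4/9.615e-3) = ln(0.0137048)/ln(0.0836297) ≈ 1.7289.
Then r_7 ≈ r_6·(r_6/r_5)^p = 1.102e-5·(0.0137048)^1.7289 = 1.102e-5·0.000600951 ≈ 6.622e-09.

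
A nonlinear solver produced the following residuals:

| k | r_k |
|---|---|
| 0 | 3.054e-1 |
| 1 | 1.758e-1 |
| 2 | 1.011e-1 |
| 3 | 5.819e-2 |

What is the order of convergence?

Consecutive ratios: r_3/r_2 = 5.819e-2/1.011e-1 = 0.575569, r_2/r_1 = 1.011e-1/1.758e-1 = 0.575085.
p ≈ ln(0.575569)/ln(0.575085) = -0.5524/-0.5532 ≈ 1.00.
So the convergence is linear (order 1).

1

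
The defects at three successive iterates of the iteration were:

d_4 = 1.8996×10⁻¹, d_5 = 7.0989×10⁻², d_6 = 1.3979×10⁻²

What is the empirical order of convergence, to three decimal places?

p ≈ ln(d_6/d_5) / ln(d_5/d_4)
  = ln(1.3979×10⁻²/7.0989×10⁻²) / ln(7.0989×10⁻²/1.8996×10⁻¹)
  = ln(0.196918) / ln(0.373705)
  = -1.624968 / -0.984289 ≈ 1.650905

1.651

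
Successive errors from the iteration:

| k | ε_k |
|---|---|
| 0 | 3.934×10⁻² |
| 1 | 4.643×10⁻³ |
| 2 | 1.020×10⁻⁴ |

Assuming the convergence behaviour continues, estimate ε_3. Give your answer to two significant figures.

First estimate the order: p ≈ ln(ε_2/ε_1) / ln(ε_1/ε_0) = ln(1.020×10⁻⁴/4.643×10⁻³)/ln(4.643×10⁻³/3.934×10⁻²) = ln(0.0219686)/ln(0.118022) ≈ 1.7868.
Then ε_3 ≈ ε_2·(ε_2/ε_1)^p = 1.020×10⁻⁴·(0.0219686)^1.7868 = 1.020×10⁻⁴·0.00108926 ≈ 1.111e-07.

1.1e-7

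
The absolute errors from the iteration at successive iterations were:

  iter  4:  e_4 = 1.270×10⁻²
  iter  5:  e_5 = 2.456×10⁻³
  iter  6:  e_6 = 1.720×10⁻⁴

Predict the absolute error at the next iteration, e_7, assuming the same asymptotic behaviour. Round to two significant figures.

First estimate the order: p ≈ ln(e_6/e_5) / ln(e_5/e_4) = ln(1.720×10⁻⁴/2.456×10⁻³)/ln(2.456×10⁻³/1.270×10⁻²) = ln(0.0700326)/ln(0.193386) ≈ 1.6182.
Then e_7 ≈ e_6·(e_6/e_5)^p = 1.720×10⁻⁴·(0.0700326)^1.6182 = 1.720×10⁻⁴·0.0135352 ≈ 2.328e-06.

2.3e-6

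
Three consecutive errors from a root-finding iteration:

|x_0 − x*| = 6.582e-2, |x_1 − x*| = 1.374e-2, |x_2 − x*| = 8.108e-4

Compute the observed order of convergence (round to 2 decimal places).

1.81

p ≈ ln(|x_2 − x*|/|x_1 − x*|) / ln(|x_1 − x*|/|x_0 − x*|)
  = ln(8.108e-4/1.374e-2) / ln(1.374e-2/6.582e-2)
  = ln(0.0590102) / ln(0.208751)
  = -2.83004 / -1.56661 ≈ 1.80647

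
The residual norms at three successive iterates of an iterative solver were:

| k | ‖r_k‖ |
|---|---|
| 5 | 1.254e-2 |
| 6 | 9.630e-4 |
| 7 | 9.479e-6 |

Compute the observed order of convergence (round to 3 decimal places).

1.800

p ≈ ln(‖r_7‖/‖r_6‖) / ln(‖r_6‖/‖r_5‖)
  = ln(9.479e-6/9.630e-4) / ln(9.630e-4/1.254e-2)
  = ln(0.0098432) / ln(0.0767943)
  = -4.620974 / -2.566625 ≈ 1.800409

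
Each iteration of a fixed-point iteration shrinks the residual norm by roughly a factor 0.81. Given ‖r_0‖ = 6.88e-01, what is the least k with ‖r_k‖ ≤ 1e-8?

After k steps, ‖r_k‖ ≈ 6.88e-01·0.81^k.
Need 0.81^k ≤ 1e-8/6.88e-01 = 1.45349e-08.
k ≥ ln(1.45349e-08)/ln(0.81) = -18.0467/-0.21072 = 85.643.
Smallest integer k = 86.

86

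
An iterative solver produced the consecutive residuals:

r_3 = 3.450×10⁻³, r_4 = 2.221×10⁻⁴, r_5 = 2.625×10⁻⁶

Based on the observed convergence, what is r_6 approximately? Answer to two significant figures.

First estimate the order: p ≈ ln(r_5/r_4) / ln(r_4/r_3) = ln(2.625×10⁻⁶/2.221×10⁻⁴)/ln(2.221×10⁻⁴/3.450×10⁻³) = ln(0.011819)/ln(0.0643768) ≈ 1.6180.
Then r_6 ≈ r_5·(r_5/r_4)^p = 2.625×10⁻⁶·(0.011819)^1.6180 = 2.625×10⁻⁶·0.000761089 ≈ 1.998e-09.

2.0e-9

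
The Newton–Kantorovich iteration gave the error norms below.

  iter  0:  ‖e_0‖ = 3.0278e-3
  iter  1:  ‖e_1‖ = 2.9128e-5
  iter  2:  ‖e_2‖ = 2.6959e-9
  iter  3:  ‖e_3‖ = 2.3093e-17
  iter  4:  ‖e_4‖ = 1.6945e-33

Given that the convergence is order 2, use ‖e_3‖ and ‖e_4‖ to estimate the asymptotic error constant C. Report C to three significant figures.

C ≈ ‖e_4‖ / ‖e_3‖^2
  = 1.6945e-33 / (2.3093e-17)^2
  = 1.6945e-33 / 5.33287e-34 ≈ 3.1775

3.18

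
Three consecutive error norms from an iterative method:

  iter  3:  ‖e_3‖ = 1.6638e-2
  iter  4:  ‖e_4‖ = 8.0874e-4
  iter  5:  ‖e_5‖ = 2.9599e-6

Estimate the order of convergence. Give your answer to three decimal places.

1.855

p ≈ ln(‖e_5‖/‖e_4‖) / ln(‖e_4‖/‖e_3‖)
  = ln(2.9599e-6/8.0874e-4) / ln(8.0874e-4/1.6638e-2)
  = ln(0.00365989) / ln(0.048608)
  = -5.610322 / -3.023967 ≈ 1.855285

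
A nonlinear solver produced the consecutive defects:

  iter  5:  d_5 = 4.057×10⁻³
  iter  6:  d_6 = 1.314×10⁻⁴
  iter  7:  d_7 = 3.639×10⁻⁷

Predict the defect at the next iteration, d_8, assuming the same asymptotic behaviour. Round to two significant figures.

First estimate the order: p ≈ ln(d_7/d_6) / ln(d_6/d_5) = ln(3.639×10⁻⁷/1.314×10⁻⁴)/ln(1.314×10⁻⁴/4.057×10⁻³) = ln(0.00276941)/ln(0.0323885) ≈ 1.7170.
Then d_8 ≈ d_7·(d_7/d_6)^p = 3.639×10⁻⁷·(0.00276941)^1.7170 = 3.639×10⁻⁷·4.06049e-05 ≈ 1.478e-11.

1.5e-11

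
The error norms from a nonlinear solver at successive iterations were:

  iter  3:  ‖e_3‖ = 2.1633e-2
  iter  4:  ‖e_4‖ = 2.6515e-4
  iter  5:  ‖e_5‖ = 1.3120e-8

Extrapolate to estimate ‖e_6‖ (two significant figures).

First estimate the order: p ≈ ln(‖e_5‖/‖e_4‖) / ln(‖e_4‖/‖e_3‖) = ln(1.3120e-8/2.6515e-4)/ln(2.6515e-4/2.1633e-2) = ln(4.94814e-05)/ln(0.0122567) ≈ 2.2523.
Then ‖e_6‖ ≈ ‖e_5‖·(‖e_5‖/‖e_4‖)^p = 1.3120e-8·(4.94814e-05)^2.2523 = 1.3120e-8·2.0072e-10 ≈ 2.633e-18.

2.6e-18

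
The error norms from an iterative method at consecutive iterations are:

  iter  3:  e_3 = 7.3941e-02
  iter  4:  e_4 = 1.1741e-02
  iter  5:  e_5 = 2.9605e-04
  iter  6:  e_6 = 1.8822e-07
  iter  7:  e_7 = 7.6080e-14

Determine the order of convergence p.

2

Consecutive ratios: e_7/e_6 = 7.6080e-14/1.8822e-07 = 4.04208e-07, e_6/e_5 = 1.8822e-07/2.9605e-04 = 0.000635771.
p ≈ ln(4.04208e-07)/ln(0.000635771) = -14.7213/-7.3607 ≈ 2.00.
So the convergence is quadratic (order 2).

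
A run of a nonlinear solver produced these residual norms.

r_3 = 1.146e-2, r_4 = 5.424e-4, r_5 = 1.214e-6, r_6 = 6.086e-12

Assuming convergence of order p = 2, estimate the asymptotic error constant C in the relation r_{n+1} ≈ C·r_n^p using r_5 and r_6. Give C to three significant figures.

4.13

C ≈ r_6 / r_5^2
  = 6.086e-12 / (1.214e-6)^2
  = 6.086e-12 / 1.4738e-12 ≈ 4.1295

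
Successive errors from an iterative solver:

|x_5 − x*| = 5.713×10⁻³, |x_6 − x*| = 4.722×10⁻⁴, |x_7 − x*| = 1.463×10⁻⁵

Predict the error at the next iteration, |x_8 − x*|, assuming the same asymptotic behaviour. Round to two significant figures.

First estimate the order: p ≈ ln(|x_7 − x*|/|x_6 − x*|) / ln(|x_6 − x*|/|x_5 − x*|) = ln(1.463×10⁻⁵/4.722×10⁻⁴)/ln(4.722×10⁻⁴/5.713×10⁻³) = ln(0.0309826)/ln(0.0826536) ≈ 1.3936.
Then |x_8 − x*| ≈ |x_7 − x*|·(|x_7 − x*|/|x_6 − x*|)^p = 1.463×10⁻⁵·(0.0309826)^1.3936 = 1.463×10⁻⁵·0.00789263 ≈ 1.155e-07.

1.2e-7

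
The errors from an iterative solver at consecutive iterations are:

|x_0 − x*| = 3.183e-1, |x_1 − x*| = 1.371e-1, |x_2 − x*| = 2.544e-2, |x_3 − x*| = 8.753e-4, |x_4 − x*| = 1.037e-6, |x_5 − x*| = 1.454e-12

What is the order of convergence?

Consecutive ratios: |x_5 − x*|/|x_4 − x*| = 1.454e-12/1.037e-6 = 1.40212e-06, |x_4 − x*|/|x_3 − x*| = 1.037e-6/8.753e-4 = 0.00118474.
p ≈ ln(1.40212e-06)/ln(0.00118474) = -13.4775/-6.7382 ≈ 2.00.
So the convergence is quadratic (order 2).

2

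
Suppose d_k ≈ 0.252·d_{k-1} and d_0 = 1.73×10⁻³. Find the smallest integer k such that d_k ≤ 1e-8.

9

After k steps, d_k ≈ 1.73×10⁻³·0.252^k.
Need 0.252^k ≤ 1e-8/1.73×10⁻³ = 5.78035e-06.
k ≥ ln(5.78035e-06)/ln(0.252) = -12.0610/-1.37833 = 8.750.
Smallest integer k = 9.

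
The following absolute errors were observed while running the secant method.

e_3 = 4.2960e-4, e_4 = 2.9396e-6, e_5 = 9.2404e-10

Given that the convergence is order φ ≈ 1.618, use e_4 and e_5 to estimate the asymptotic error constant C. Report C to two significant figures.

C ≈ e_5 / e_4^1.618
  = 9.2404e-10 / (2.9396e-6)^1.618
  = 9.2404e-10 / 1.12122e-09 ≈ 0.82414

0.82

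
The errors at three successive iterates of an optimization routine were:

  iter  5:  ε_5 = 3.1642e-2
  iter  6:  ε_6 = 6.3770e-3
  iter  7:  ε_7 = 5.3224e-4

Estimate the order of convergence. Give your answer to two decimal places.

1.55

p ≈ ln(ε_7/ε_6) / ln(ε_6/ε_5)
  = ln(5.3224e-4/6.3770e-3) / ln(6.3770e-3/3.1642e-2)
  = ln(0.0834624) / ln(0.201536)
  = -2.48336 / -1.60179 ≈ 1.55037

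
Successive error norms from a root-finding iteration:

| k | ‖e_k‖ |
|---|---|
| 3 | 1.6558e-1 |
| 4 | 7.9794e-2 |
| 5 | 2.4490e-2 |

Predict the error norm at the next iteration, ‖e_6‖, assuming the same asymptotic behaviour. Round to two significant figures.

First estimate the order: p ≈ ln(‖e_5‖/‖e_4‖) / ln(‖e_4‖/‖e_3‖) = ln(2.4490e-2/7.9794e-2)/ln(7.9794e-2/1.6558e-1) = ln(0.306915)/ln(0.481906) ≈ 1.6180.
Then ‖e_6‖ ≈ ‖e_5‖·(‖e_5‖/‖e_4‖)^p = 2.4490e-2·(0.306915)^1.6180 = 2.4490e-2·0.147909 ≈ 0.003622.

3.6e-3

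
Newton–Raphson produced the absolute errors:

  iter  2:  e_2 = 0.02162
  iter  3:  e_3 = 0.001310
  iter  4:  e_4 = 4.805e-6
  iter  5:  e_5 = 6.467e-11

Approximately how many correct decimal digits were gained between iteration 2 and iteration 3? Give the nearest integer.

1

Digits gained ≈ log₁₀(e_2/e_3) = log₁₀(0.02162/0.001310) = log₁₀(16.5038) ≈ 1.218.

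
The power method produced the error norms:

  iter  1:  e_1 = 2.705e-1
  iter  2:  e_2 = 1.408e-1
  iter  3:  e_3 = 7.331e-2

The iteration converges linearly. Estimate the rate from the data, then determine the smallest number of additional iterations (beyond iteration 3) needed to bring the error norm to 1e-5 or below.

14

Rate ρ ≈ e_3/e_2 = 7.331e-2/1.408e-1 = 0.5207.
After j more steps, e_{3+j} ≈ 7.331e-2·ρ^j; need ρ^j ≤ 1e-5/7.331e-2 = 0.000136407.
j ≥ ln(0.000136407)/ln(0.5207) = -8.8999/-0.65258 = 13.638.
So 14 more iterations are needed.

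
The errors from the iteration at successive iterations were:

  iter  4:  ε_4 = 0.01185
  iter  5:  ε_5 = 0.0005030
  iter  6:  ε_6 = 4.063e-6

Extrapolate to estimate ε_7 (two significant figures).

First estimate the order: p ≈ ln(ε_6/ε_5) / ln(ε_5/ε_4) = ln(4.063e-6/0.0005030)/ln(0.0005030/0.01185) = ln(0.00807753)/ln(0.0424473) ≈ 1.5251.
Then ε_7 ≈ ε_6·(ε_6/ε_5)^p = 4.063e-6·(0.00807753)^1.5251 = 4.063e-6·0.000643266 ≈ 2.614e-09.

2.6e-9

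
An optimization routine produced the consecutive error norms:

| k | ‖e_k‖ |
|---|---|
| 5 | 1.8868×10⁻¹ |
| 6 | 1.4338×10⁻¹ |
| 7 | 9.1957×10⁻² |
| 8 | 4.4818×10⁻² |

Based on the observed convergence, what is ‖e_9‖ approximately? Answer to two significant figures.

1.4e-2

First estimate the order: p ≈ ln(‖e_8‖/‖e_7‖) / ln(‖e_7‖/‖e_6‖) = ln(4.4818×10⁻²/9.1957×10⁻²)/ln(9.1957×10⁻²/1.4338×10⁻¹) = ln(0.48738)/ln(0.641352) ≈ 1.6181.
Then ‖e_9‖ ≈ ‖e_8‖·(‖e_8‖/‖e_7‖)^p = 4.4818×10⁻²·(0.48738)^1.6181 = 4.4818×10⁻²·0.312564 ≈ 0.01401.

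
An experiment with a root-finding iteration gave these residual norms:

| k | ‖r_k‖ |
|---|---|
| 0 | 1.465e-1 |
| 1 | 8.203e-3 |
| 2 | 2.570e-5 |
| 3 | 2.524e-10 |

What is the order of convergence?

2

Consecutive ratios: ‖r_3‖/‖r_2‖ = 2.524e-10/2.570e-5 = 9.82101e-06, ‖r_2‖/‖r_1‖ = 2.570e-5/8.203e-3 = 0.003133.
p ≈ ln(9.82101e-06)/ln(0.003133) = -11.5310/-5.7658 ≈ 2.00.
So the convergence is quadratic (order 2).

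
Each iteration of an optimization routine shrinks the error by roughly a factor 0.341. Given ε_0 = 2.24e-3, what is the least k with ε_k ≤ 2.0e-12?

After k steps, ε_k ≈ 2.24e-3·0.341^k.
Need 0.341^k ≤ 2.0e-12/2.24e-3 = 8.92857e-10.
k ≥ ln(8.92857e-10)/ln(0.341) = -20.8366/-1.07587 = 19.367.
Smallest integer k = 20.

20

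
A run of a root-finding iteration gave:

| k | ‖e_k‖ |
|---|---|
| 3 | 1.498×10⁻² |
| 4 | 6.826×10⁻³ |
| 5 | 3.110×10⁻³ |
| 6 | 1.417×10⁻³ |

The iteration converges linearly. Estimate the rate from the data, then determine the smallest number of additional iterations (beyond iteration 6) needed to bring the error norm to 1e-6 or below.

Rate ρ ≈ ‖e_6‖/‖e_5‖ = 1.417×10⁻³/3.110×10⁻³ = 0.4556.
After j more steps, ‖e_{6+j}‖ ≈ 1.417×10⁻³·ρ^j; need ρ^j ≤ 1e-6/1.417×10⁻³ = 0.000705716.
j ≥ ln(0.000705716)/ln(0.4556) = -7.2563/-0.78614 = 9.230.
So 10 more iterations are needed.

10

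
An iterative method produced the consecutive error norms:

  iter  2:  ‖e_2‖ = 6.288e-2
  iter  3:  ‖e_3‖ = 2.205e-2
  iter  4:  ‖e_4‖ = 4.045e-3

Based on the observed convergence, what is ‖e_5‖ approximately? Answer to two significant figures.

2.6e-4

First estimate the order: p ≈ ln(‖e_4‖/‖e_3‖) / ln(‖e_3‖/‖e_2‖) = ln(4.045e-3/2.205e-2)/ln(2.205e-2/6.288e-2) = ln(0.183447)/ln(0.350668) ≈ 1.6183.
Then ‖e_5‖ ≈ ‖e_4‖·(‖e_4‖/‖e_3‖)^p = 4.045e-3·(0.183447)^1.6183 = 4.045e-3·0.0642894 ≈ 0.0002601.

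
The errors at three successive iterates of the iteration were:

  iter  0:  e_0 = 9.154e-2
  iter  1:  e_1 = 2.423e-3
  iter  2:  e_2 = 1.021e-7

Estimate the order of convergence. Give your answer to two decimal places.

p ≈ ln(e_2/e_1) / ln(e_1/e_0)
  = ln(1.021e-7/2.423e-3) / ln(2.423e-3/9.154e-2)
  = ln(4.21378e-05) / ln(0.0264693)
  = -10.07457 / -3.63177 ≈ 2.77401

2.77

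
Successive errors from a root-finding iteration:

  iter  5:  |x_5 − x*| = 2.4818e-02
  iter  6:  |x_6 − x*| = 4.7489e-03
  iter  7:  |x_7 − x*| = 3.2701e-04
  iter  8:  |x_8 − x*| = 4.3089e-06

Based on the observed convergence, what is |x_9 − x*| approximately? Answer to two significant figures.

3.9e-9

First estimate the order: p ≈ ln(|x_8 − x*|/|x_7 − x*|) / ln(|x_7 − x*|/|x_6 − x*|) = ln(4.3089e-06/3.2701e-04)/ln(3.2701e-04/4.7489e-03) = ln(0.0131767)/ln(0.0688602) ≈ 1.6180.
Then |x_9 − x*| ≈ |x_8 − x*|·(|x_8 − x*|/|x_7 − x*|)^p = 4.3089e-06·(0.0131767)^1.6180 = 4.3089e-06·0.000907501 ≈ 3.91e-09.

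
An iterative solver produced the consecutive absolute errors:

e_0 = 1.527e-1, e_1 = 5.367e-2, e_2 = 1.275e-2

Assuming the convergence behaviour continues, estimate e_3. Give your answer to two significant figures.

First estimate the order: p ≈ ln(e_2/e_1) / ln(e_1/e_0) = ln(1.275e-2/5.367e-2)/ln(5.367e-2/1.527e-1) = ln(0.237563)/ln(0.351473) ≈ 1.3746.
Then e_3 ≈ e_2·(e_2/e_1)^p = 1.275e-2·(0.237563)^1.3746 = 1.275e-2·0.138658 ≈ 0.001768.

1.8e-3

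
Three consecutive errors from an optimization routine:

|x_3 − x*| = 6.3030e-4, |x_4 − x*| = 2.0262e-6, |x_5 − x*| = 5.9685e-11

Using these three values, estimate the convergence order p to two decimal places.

1.82

p ≈ ln(|x_5 − x*|/|x_4 − x*|) / ln(|x_4 − x*|/|x_3 − x*|)
  = ln(5.9685e-11/2.0262e-6) / ln(2.0262e-6/6.3030e-4)
  = ln(2.94566e-05) / ln(0.00321466)
  = -10.43259 / -5.74003 ≈ 1.81751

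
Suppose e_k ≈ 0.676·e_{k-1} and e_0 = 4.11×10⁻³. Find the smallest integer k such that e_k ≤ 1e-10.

45

After k steps, e_k ≈ 4.11×10⁻³·0.676^k.
Need 0.676^k ≤ 1e-10/4.11×10⁻³ = 2.43309e-08.
k ≥ ln(2.43309e-08)/ln(0.676) = -17.5315/-0.39156 = 44.773.
Smallest integer k = 45.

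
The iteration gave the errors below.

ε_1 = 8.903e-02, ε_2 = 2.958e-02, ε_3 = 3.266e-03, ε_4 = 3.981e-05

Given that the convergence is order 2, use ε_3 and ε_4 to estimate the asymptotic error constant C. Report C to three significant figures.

C ≈ ε_4 / ε_3^2
  = 3.981e-05 / (3.266e-03)^2
  = 3.981e-05 / 1.06668e-05 ≈ 3.7322

3.73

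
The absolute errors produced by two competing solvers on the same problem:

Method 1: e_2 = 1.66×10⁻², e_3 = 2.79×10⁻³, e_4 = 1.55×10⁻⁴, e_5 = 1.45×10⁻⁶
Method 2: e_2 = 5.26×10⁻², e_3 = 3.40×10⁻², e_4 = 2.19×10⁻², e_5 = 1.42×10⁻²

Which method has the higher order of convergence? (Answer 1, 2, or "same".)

Method 1: p ≈ ln(1.45×10⁻⁶/1.55×10⁻⁴)/ln(1.55×10⁻⁴/2.79×10⁻³) ≈ 1.62.
Method 2: p ≈ ln(1.42×10⁻²/2.19×10⁻²)/ln(2.19×10⁻²/3.40×10⁻²) ≈ 0.98.
Method 1 has the higher order (≈1.6 vs ≈1.0).

1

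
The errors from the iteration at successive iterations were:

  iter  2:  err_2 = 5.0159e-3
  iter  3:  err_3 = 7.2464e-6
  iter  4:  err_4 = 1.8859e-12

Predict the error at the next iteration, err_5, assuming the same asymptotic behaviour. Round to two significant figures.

First estimate the order: p ≈ ln(err_4/err_3) / ln(err_3/err_2) = ln(1.8859e-12/7.2464e-6)/ln(7.2464e-6/5.0159e-3) = ln(2.60253e-07)/ln(0.00144469) ≈ 2.3183.
Then err_5 ≈ err_4·(err_4/err_3)^p = 1.8859e-12·(2.60253e-07)^2.3183 = 1.8859e-12·5.4314e-16 ≈ 1.024e-27.

1.0e-27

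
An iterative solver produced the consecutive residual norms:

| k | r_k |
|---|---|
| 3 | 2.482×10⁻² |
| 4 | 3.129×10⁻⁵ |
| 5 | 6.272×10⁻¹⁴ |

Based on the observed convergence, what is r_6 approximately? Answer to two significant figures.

5.1e-40

First estimate the order: p ≈ ln(r_5/r_4) / ln(r_4/r_3) = ln(6.272×10⁻¹⁴/3.129×10⁻⁵)/ln(3.129×10⁻⁵/2.482×10⁻²) = ln(2.00447e-09)/ln(0.00126068) ≈ 2.9999.
Then r_6 ≈ r_5·(r_5/r_4)^p = 6.272×10⁻¹⁴·(2.00447e-09)^2.9999 = 6.272×10⁻¹⁴·8.06991e-27 ≈ 5.061e-40.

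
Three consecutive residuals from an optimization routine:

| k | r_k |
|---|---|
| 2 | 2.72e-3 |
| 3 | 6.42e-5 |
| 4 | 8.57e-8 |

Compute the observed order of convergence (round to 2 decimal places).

1.77

p ≈ ln(r_4/r_3) / ln(r_3/r_2)
  = ln(8.57e-8/6.42e-5) / ln(6.42e-5/2.72e-3)
  = ln(0.00133489) / ln(0.0236029)
  = -6.61891 / -3.74639 ≈ 1.76674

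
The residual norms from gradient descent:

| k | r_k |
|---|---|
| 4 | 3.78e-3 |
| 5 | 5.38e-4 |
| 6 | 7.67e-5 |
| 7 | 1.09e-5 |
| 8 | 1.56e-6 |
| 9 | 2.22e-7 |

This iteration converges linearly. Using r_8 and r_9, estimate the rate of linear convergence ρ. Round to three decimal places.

ρ ≈ r_9/r_8 = 2.22e-7/1.56e-6 = 0.14231

0.142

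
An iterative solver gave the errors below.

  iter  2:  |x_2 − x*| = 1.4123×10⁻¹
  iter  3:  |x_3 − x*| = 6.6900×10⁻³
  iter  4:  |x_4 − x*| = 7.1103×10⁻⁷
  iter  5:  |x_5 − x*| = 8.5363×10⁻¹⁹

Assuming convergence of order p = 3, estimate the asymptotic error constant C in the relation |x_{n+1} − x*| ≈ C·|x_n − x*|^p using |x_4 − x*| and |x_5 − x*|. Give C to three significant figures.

C ≈ |x_5 − x*| / |x_4 − x*|^3
  = 8.5363×10⁻¹⁹ / (7.1103×10⁻⁷)^3
  = 8.5363×10⁻¹⁹ / 3.59471e-19 ≈ 2.3747

2.37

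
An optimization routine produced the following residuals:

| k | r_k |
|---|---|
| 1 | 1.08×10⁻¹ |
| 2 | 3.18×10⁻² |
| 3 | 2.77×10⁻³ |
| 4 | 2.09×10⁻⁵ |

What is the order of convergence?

Consecutive ratios: r_4/r_3 = 2.09×10⁻⁵/2.77×10⁻³ = 0.00754513, r_3/r_2 = 2.77×10⁻³/3.18×10⁻² = 0.0871069.
p ≈ ln(0.00754513)/ln(0.0871069) = -4.8869/-2.4406 ≈ 2.00.
So the convergence is quadratic (order 2).

2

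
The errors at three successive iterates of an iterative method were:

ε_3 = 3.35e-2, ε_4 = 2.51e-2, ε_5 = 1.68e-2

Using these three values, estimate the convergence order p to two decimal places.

p ≈ ln(ε_5/ε_4) / ln(ε_4/ε_3)
  = ln(1.68e-2/2.51e-2) / ln(2.51e-2/3.35e-2)
  = ln(0.669323) / ln(0.749254)
  = -0.40149 / -0.28868 ≈ 1.39078

1.39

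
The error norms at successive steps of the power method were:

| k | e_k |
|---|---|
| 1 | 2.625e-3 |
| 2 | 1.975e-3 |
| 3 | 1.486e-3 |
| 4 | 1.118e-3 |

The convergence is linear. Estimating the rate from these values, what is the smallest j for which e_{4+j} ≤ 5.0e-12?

Rate ρ ≈ e_4/e_3 = 1.118e-3/1.486e-3 = 0.7524.
After j more steps, e_{4+j} ≈ 1.118e-3·ρ^j; need ρ^j ≤ 5.0e-12/1.118e-3 = 4.47227e-09.
j ≥ ln(4.47227e-09)/ln(0.7524) = -19.2254/-0.28449 = 67.578.
So 68 more iterations are needed.

68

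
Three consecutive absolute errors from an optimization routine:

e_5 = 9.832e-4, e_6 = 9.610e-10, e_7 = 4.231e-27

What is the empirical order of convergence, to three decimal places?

p ≈ ln(e_7/e_6) / ln(e_6/e_5)
  = ln(4.231e-27/9.610e-10) / ln(9.610e-10/9.832e-4)
  = ln(4.40271e-18) / ln(9.77421e-07)
  = -39.964311 / -13.838348 ≈ 2.887939

2.888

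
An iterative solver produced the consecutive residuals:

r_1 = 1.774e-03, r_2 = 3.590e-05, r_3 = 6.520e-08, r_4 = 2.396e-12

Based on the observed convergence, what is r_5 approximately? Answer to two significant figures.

1.6e-19

First estimate the order: p ≈ ln(r_4/r_3) / ln(r_3/r_2) = ln(2.396e-12/6.520e-08)/ln(6.520e-08/3.590e-05) = ln(3.67485e-05)/ln(0.00181616) ≈ 1.6180.
Then r_5 ≈ r_4·(r_4/r_3)^p = 2.396e-12·(3.67485e-05)^1.6180 = 2.396e-12·6.67664e-08 ≈ 1.6e-19.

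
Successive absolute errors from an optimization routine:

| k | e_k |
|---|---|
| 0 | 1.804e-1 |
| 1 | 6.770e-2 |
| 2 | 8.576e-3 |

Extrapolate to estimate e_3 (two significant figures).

First estimate the order: p ≈ ln(e_2/e_1) / ln(e_1/e_0) = ln(8.576e-3/6.770e-2)/ln(6.770e-2/1.804e-1) = ln(0.126677)/ln(0.375277) ≈ 2.1081.
Then e_3 ≈ e_2·(e_2/e_1)^p = 8.576e-3·(0.126677)^2.1081 = 8.576e-3·0.012835 ≈ 0.0001101.

1.1e-4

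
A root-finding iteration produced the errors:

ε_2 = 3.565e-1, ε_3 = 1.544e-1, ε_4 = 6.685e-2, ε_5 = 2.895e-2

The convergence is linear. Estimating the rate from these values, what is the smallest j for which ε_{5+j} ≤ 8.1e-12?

Rate ρ ≈ ε_5/ε_4 = 2.895e-2/6.685e-2 = 0.4331.
After j more steps, ε_{5+j} ≈ 2.895e-2·ρ^j; need ρ^j ≤ 8.1e-12/2.895e-2 = 2.79793e-10.
j ≥ ln(2.79793e-10)/ln(0.4331) = -21.9970/-0.83679 = 26.287.
So 27 more iterations are needed.

27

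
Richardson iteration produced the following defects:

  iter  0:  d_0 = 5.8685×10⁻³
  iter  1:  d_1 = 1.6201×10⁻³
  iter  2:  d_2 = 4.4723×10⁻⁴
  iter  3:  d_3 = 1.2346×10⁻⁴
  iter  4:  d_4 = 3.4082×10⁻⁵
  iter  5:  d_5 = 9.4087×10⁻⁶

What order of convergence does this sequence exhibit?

Consecutive ratios: d_5/d_4 = 9.4087×10⁻⁶/3.4082×10⁻⁵ = 0.276061, d_4/d_3 = 3.4082×10⁻⁵/1.2346×10⁻⁴ = 0.276057.
p ≈ ln(0.276061)/ln(0.276057) = -1.2871/-1.2871 ≈ 1.00.
So the convergence is linear (order 1).

1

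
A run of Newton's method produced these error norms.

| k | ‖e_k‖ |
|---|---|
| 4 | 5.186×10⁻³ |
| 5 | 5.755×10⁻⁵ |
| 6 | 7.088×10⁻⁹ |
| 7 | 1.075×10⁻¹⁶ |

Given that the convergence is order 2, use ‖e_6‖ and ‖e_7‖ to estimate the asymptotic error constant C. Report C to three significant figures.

C ≈ ‖e_7‖ / ‖e_6‖^2
  = 1.075×10⁻¹⁶ / (7.088×10⁻⁹)^2
  = 1.075×10⁻¹⁶ / 5.02397e-17 ≈ 2.1397

2.14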